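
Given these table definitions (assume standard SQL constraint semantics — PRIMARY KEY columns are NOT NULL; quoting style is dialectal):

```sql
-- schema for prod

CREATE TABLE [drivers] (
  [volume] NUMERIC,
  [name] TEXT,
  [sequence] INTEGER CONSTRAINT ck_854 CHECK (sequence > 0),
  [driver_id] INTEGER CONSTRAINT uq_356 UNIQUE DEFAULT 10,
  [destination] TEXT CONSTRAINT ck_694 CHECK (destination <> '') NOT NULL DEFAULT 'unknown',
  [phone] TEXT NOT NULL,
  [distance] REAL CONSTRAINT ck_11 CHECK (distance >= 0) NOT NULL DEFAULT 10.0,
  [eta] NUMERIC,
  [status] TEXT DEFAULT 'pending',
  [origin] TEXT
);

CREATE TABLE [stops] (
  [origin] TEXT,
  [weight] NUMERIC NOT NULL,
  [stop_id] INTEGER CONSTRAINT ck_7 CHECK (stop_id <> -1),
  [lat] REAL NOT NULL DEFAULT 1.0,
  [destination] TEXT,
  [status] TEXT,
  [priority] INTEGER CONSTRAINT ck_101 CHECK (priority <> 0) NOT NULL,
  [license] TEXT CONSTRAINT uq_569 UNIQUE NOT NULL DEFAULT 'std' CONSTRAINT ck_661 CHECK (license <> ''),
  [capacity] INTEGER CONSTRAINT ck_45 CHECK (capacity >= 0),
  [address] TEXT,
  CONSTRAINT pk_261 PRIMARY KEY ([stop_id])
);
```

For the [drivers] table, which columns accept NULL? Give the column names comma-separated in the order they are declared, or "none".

- volume: no NOT NULL constraint applies → nullable.
- name: no NOT NULL constraint applies → nullable.
- sequence: CHECK does not forbid NULL (a CHECK constraint passes when its expression is NULL) → nullable.
- driver_id: UNIQUE does not imply NOT NULL → nullable.
- destination: declared NOT NULL → not nullable.
- phone: declared NOT NULL → not nullable.
- distance: declared NOT NULL → not nullable.
- eta: no NOT NULL constraint applies → nullable.
- status: DEFAULT only fills an omitted column; an explicit NULL is still allowed → nullable.
- origin: no NOT NULL constraint applies → nullable.

volume, name, sequence, driver_id, eta, status, origin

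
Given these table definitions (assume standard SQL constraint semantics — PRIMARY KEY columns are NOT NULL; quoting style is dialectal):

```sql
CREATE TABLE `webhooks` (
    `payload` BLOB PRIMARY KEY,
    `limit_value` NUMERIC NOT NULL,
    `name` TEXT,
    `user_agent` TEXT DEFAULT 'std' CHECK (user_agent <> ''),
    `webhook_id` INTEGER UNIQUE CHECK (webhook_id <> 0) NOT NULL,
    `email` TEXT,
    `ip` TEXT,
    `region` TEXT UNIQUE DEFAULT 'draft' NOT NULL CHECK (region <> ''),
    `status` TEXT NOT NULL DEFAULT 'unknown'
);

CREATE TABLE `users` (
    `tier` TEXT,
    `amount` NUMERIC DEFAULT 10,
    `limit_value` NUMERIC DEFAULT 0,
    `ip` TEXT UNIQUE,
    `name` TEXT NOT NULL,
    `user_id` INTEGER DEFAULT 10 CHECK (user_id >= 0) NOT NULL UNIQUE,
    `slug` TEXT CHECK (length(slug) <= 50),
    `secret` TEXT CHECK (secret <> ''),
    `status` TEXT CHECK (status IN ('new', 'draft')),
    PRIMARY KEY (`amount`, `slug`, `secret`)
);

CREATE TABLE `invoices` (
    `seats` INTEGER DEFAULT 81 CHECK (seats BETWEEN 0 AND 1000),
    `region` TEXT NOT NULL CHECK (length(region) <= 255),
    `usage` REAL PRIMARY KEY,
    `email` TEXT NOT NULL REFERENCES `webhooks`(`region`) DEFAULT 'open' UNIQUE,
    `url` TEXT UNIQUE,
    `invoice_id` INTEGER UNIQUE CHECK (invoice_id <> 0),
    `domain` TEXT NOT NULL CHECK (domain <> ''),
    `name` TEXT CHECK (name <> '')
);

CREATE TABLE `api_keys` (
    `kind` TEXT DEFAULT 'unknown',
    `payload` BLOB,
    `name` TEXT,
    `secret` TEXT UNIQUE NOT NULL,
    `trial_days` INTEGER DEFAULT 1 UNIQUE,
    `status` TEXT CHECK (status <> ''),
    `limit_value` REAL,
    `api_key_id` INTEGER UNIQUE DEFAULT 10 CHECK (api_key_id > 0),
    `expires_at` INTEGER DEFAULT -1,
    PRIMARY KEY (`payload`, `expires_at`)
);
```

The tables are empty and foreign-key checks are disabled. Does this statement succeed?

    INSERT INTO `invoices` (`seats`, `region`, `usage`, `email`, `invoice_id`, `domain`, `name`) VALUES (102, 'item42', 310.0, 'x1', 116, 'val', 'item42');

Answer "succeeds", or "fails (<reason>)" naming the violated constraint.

NOT NULL columns: domain is supplied; email is supplied; region is supplied; usage is supplied.
CHECK constraints: 102 satisfies (seats BETWEEN 0 AND 1000); 'item42' satisfies (length(region) <= 255); 116 satisfies (invoice_id <> 0); 'val' satisfies (domain <> ''); 'item42' satisfies (name <> '').
No constraint is violated.

succeeds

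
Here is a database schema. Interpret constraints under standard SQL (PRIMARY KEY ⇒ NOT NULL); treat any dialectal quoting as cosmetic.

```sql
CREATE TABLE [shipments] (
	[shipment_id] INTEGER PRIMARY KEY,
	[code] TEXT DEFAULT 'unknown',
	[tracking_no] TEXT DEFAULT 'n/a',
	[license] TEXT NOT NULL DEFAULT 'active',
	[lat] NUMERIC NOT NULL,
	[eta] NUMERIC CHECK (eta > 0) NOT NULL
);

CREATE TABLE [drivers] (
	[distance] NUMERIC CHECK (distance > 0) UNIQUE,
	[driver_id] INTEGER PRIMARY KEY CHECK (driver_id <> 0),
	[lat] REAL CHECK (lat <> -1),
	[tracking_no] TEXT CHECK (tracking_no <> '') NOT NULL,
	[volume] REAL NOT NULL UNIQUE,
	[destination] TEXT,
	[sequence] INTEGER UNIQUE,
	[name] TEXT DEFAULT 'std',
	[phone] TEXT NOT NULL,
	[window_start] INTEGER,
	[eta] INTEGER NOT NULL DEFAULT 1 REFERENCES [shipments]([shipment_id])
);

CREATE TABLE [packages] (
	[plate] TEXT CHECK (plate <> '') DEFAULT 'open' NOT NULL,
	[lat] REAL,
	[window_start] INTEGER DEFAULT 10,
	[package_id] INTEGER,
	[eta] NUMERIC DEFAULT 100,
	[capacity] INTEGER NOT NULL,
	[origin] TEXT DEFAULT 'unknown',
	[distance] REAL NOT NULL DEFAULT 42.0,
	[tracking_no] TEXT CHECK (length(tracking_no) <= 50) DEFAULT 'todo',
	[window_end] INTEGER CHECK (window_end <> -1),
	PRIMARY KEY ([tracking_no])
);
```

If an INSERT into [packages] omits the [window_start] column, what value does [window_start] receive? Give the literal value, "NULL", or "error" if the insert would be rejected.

10

window_start has an explicit DEFAULT 10.
When the column is omitted from an INSERT, that default is used.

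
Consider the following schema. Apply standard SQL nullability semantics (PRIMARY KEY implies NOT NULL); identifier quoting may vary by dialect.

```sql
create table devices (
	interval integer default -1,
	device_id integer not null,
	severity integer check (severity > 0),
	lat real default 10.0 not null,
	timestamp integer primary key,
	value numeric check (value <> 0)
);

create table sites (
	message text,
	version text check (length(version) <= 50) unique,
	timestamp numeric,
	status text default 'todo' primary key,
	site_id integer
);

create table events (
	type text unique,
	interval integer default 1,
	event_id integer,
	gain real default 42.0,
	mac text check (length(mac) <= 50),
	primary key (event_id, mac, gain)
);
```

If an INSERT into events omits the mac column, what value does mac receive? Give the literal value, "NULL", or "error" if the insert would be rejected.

mac has no DEFAULT clause.
Omitting it would insert NULL, but it is part of the PRIMARY KEY, so the INSERT fails.

error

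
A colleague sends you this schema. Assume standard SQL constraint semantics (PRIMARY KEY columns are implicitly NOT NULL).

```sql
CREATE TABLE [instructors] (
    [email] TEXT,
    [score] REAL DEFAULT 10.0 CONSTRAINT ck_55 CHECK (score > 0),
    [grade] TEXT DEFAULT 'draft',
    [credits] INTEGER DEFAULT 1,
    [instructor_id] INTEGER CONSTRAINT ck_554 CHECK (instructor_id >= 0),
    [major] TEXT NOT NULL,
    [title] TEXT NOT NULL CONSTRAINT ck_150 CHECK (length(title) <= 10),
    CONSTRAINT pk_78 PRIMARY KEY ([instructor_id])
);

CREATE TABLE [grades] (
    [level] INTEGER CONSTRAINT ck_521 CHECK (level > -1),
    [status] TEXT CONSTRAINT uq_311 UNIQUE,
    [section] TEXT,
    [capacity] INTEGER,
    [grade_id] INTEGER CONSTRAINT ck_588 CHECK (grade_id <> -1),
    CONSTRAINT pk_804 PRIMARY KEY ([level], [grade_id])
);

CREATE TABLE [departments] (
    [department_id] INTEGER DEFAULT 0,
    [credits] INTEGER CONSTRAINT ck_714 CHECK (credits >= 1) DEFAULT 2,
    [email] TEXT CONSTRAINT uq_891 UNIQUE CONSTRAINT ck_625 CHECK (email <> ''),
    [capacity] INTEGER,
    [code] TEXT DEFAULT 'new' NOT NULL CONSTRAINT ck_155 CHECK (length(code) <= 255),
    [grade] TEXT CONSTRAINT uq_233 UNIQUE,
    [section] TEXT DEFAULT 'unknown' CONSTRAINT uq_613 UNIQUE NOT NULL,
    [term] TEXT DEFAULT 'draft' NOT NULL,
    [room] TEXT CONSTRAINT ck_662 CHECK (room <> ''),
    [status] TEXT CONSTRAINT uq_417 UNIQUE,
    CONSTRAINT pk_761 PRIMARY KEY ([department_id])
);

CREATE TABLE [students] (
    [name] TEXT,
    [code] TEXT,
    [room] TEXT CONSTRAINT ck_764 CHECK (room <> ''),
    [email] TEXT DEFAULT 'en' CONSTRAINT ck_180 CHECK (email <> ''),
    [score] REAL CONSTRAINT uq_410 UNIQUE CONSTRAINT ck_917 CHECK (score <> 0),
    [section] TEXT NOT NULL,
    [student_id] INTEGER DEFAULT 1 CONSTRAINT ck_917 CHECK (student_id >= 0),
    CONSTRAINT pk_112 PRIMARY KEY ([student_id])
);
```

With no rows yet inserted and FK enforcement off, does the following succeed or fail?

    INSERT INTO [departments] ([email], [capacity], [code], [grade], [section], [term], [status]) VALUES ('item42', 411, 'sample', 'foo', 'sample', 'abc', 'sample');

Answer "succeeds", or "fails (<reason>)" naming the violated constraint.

succeeds

NOT NULL columns: code is supplied; department_id defaults to 0; section is supplied; term is supplied.
CHECK constraints: 'item42' satisfies (email <> ''); 'sample' satisfies (length(code) <= 255).
No constraint is violated.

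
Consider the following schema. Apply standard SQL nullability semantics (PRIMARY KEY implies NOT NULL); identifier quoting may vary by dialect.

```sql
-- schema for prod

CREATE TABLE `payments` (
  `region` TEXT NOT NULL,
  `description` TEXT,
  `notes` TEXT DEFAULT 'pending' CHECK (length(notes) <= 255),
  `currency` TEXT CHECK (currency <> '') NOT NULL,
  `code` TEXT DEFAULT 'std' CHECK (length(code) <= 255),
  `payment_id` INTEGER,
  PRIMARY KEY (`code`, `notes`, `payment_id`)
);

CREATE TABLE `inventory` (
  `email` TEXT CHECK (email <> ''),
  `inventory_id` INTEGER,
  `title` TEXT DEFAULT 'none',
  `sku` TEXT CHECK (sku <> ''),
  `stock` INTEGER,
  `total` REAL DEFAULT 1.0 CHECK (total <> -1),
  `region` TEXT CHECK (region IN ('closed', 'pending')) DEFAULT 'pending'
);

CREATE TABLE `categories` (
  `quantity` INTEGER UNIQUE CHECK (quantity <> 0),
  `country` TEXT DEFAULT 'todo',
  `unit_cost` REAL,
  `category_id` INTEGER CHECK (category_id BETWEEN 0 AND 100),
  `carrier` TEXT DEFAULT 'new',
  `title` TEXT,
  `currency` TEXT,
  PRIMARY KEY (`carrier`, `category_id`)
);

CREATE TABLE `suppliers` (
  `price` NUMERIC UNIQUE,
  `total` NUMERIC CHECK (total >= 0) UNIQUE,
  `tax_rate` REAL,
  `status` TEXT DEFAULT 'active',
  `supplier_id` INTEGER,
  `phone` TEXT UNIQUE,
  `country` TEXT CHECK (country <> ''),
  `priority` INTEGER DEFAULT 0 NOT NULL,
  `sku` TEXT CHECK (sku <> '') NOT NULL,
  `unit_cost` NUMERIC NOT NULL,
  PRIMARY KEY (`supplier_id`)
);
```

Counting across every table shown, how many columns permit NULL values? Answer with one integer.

19

payments: 1 nullable (description — PK (code, notes, payment_id) and explicit NOT NULL columns excluded).
inventory: 7 nullable (email, inventory_id, title, sku, stock, total, region — PK none and explicit NOT NULL columns excluded).
categories: 5 nullable (quantity, country, unit_cost, title, currency — PK (carrier, category_id) and explicit NOT NULL columns excluded).
suppliers: 6 nullable (price, total, tax_rate, status, phone, country — PK (supplier_id) and explicit NOT NULL columns excluded).
Total: 1 + 7 + 5 + 6 = 19.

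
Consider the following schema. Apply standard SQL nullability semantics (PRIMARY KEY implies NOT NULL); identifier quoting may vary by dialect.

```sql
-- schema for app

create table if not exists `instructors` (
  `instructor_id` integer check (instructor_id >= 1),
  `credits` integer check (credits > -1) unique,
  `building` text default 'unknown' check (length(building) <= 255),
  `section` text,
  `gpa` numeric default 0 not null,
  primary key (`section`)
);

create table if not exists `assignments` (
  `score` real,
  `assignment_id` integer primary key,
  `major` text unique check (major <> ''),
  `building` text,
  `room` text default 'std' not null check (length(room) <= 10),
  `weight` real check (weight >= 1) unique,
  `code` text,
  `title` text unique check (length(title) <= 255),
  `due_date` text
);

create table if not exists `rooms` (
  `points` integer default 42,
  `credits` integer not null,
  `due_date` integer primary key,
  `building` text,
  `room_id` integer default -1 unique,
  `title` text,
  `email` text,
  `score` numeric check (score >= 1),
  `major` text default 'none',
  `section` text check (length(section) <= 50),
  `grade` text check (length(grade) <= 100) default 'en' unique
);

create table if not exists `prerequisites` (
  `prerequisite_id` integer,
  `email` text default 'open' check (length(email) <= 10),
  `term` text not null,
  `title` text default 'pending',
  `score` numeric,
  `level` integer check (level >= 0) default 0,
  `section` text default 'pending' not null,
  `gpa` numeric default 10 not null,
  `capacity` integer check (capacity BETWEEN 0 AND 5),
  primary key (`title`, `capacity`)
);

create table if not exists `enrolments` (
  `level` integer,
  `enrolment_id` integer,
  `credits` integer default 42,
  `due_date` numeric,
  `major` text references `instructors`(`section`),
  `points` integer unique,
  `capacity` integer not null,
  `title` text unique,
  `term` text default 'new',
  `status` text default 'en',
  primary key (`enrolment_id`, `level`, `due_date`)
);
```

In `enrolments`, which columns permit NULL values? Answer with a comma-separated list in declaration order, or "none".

credits, major, points, title, term, status

- level: part of the PRIMARY KEY, which implies NOT NULL → not nullable.
- enrolment_id: part of the PRIMARY KEY, which implies NOT NULL → not nullable.
- credits: DEFAULT only fills an omitted column; an explicit NULL is still allowed → nullable.
- due_date: part of the PRIMARY KEY, which implies NOT NULL → not nullable.
- major: a foreign key column may be NULL unless separately constrained → nullable.
- points: UNIQUE does not imply NOT NULL → nullable.
- capacity: declared NOT NULL → not nullable.
- title: UNIQUE does not imply NOT NULL → nullable.
- term: DEFAULT only fills an omitted column; an explicit NULL is still allowed → nullable.
- status: DEFAULT only fills an omitted column; an explicit NULL is still allowed → nullable.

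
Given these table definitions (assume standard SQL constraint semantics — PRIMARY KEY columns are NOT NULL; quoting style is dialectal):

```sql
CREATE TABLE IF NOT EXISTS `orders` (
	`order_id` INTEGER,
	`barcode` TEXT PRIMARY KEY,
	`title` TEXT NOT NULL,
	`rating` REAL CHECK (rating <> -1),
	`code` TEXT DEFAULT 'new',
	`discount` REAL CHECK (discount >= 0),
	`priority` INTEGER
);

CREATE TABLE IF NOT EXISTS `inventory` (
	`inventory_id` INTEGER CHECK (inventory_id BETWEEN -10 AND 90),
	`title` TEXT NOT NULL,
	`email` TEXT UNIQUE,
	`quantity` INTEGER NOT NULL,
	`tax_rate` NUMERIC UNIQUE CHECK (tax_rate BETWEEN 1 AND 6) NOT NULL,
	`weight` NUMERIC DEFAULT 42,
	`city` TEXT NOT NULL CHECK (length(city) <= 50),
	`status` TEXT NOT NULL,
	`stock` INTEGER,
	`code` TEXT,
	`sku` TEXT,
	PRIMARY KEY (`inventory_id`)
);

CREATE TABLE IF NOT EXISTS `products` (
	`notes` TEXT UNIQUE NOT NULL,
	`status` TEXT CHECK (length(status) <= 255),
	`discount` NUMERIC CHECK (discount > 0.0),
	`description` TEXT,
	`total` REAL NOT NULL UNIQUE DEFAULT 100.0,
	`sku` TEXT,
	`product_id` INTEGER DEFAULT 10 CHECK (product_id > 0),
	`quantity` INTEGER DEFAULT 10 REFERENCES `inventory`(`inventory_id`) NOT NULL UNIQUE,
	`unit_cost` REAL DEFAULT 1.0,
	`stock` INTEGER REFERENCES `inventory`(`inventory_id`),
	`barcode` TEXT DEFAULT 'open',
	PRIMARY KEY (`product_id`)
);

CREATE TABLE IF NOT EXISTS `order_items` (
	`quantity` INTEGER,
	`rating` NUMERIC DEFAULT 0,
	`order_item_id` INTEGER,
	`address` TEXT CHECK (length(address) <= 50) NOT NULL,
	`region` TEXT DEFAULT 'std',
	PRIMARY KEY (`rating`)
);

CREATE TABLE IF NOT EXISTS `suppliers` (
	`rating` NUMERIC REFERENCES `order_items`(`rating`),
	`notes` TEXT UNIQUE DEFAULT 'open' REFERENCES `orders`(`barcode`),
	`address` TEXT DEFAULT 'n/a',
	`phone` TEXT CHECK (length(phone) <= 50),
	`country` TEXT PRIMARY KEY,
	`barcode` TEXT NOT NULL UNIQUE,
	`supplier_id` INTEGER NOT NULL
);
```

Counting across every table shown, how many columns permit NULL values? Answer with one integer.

24

orders: 5 nullable (order_id, rating, code, discount, priority — PK (barcode) and explicit NOT NULL columns excluded).
inventory: 5 nullable (email, weight, stock, code, sku — PK (inventory_id) and explicit NOT NULL columns excluded).
products: 7 nullable (status, discount, description, sku, unit_cost, stock, barcode — PK (product_id) and explicit NOT NULL columns excluded).
order_items: 3 nullable (quantity, order_item_id, region — PK (rating) and explicit NOT NULL columns excluded).
suppliers: 4 nullable (rating, notes, address, phone — PK (country) and explicit NOT NULL columns excluded).
Total: 5 + 5 + 7 + 3 + 4 = 24.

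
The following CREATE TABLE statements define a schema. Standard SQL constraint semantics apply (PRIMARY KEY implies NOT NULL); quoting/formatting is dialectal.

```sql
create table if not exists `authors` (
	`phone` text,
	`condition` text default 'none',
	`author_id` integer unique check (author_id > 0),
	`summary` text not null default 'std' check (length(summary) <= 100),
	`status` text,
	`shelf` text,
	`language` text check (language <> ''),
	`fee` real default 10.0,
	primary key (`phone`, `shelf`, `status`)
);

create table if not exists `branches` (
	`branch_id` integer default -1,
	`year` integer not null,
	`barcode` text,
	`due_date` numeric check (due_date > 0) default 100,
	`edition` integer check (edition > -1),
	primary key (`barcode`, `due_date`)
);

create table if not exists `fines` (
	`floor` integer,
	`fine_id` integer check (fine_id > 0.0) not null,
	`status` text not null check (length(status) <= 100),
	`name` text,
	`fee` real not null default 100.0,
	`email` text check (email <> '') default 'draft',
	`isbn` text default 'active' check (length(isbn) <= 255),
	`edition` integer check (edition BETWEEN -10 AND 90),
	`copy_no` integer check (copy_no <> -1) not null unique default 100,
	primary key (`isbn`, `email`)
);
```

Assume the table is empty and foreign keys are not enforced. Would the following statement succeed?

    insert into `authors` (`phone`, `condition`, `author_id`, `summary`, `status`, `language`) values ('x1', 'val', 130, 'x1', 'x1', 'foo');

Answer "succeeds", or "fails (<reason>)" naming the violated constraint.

fails (NOT NULL on shelf)

shelf is omitted from the column list and has no DEFAULT, so it would receive NULL.
But shelf is part of the PRIMARY KEY (implied NOT NULL).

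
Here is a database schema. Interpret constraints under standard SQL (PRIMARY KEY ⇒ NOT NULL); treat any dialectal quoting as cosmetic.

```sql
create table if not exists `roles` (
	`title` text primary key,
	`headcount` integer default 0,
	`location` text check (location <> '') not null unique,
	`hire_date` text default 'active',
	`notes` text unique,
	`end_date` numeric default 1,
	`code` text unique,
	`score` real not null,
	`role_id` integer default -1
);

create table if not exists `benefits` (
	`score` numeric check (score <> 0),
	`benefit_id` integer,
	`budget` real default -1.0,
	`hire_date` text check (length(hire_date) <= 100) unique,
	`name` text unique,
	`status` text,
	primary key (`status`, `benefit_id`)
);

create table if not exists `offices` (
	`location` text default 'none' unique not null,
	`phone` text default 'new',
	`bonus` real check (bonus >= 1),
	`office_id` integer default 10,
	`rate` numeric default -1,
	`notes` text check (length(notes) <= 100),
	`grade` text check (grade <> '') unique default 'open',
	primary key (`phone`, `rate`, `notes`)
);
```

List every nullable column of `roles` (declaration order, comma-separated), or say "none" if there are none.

- title: part of the PRIMARY KEY, which implies NOT NULL → not nullable.
- headcount: DEFAULT only fills an omitted column; an explicit NULL is still allowed → nullable.
- location: declared NOT NULL → not nullable.
- hire_date: DEFAULT only fills an omitted column; an explicit NULL is still allowed → nullable.
- notes: UNIQUE does not imply NOT NULL → nullable.
- end_date: DEFAULT only fills an omitted column; an explicit NULL is still allowed → nullable.
- code: UNIQUE does not imply NOT NULL → nullable.
- score: declared NOT NULL → not nullable.
- role_id: DEFAULT only fills an omitted column; an explicit NULL is still allowed → nullable.

headcount, hire_date, notes, end_date, code, role_id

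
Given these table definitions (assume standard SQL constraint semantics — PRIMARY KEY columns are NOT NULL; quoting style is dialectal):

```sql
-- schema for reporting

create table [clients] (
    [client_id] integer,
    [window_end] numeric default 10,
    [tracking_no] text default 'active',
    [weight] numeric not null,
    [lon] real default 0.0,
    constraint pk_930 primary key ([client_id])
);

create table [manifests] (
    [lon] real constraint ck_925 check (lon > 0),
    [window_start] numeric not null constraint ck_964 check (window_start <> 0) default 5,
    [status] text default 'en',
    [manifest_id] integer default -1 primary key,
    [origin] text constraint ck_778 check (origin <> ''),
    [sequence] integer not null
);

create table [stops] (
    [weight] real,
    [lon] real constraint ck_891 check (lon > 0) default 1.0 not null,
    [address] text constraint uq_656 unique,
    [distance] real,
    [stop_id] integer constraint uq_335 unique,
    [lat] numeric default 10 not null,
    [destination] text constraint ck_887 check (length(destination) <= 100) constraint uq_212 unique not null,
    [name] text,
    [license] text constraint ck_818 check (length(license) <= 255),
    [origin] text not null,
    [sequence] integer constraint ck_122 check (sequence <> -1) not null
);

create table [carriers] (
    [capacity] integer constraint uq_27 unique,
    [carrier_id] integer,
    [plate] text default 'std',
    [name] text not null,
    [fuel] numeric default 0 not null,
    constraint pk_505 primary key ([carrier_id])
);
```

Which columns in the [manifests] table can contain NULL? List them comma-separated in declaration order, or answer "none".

lon, status, origin

- lon: CHECK does not forbid NULL (a CHECK constraint passes when its expression is NULL) → nullable.
- window_start: declared NOT NULL → not nullable.
- status: DEFAULT only fills an omitted column; an explicit NULL is still allowed → nullable.
- manifest_id: part of the PRIMARY KEY, which implies NOT NULL → not nullable.
- origin: CHECK does not forbid NULL (a CHECK constraint passes when its expression is NULL) → nullable.
- sequence: declared NOT NULL → not nullable.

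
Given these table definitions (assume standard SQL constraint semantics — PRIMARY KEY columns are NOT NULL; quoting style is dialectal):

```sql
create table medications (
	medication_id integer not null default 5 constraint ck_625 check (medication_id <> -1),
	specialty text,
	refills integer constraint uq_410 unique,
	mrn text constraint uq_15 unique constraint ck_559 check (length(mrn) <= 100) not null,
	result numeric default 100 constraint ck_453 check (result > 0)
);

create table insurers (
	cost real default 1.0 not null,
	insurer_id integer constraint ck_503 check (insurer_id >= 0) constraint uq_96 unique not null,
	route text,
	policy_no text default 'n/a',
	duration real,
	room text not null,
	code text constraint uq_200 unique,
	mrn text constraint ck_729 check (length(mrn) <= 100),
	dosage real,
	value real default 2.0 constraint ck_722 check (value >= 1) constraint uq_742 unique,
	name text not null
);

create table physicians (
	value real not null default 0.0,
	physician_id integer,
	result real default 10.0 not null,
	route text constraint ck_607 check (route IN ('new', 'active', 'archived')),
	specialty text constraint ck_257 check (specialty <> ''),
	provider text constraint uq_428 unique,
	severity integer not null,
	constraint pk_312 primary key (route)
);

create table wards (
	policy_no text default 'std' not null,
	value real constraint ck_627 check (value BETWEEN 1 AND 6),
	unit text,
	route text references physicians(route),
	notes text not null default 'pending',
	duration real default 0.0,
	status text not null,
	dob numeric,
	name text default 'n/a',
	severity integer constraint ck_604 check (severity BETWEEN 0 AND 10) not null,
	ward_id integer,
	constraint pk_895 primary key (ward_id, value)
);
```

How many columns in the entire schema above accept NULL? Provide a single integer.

medications: 3 nullable (specialty, refills, result — PK none and explicit NOT NULL columns excluded).
insurers: 7 nullable (route, policy_no, duration, code, mrn, dosage, value — PK none and explicit NOT NULL columns excluded).
physicians: 3 nullable (physician_id, specialty, provider — PK (route) and explicit NOT NULL columns excluded).
wards: 5 nullable (unit, route, duration, dob, name — PK (ward_id, value) and explicit NOT NULL columns excluded).
Total: 3 + 7 + 3 + 5 = 18.

18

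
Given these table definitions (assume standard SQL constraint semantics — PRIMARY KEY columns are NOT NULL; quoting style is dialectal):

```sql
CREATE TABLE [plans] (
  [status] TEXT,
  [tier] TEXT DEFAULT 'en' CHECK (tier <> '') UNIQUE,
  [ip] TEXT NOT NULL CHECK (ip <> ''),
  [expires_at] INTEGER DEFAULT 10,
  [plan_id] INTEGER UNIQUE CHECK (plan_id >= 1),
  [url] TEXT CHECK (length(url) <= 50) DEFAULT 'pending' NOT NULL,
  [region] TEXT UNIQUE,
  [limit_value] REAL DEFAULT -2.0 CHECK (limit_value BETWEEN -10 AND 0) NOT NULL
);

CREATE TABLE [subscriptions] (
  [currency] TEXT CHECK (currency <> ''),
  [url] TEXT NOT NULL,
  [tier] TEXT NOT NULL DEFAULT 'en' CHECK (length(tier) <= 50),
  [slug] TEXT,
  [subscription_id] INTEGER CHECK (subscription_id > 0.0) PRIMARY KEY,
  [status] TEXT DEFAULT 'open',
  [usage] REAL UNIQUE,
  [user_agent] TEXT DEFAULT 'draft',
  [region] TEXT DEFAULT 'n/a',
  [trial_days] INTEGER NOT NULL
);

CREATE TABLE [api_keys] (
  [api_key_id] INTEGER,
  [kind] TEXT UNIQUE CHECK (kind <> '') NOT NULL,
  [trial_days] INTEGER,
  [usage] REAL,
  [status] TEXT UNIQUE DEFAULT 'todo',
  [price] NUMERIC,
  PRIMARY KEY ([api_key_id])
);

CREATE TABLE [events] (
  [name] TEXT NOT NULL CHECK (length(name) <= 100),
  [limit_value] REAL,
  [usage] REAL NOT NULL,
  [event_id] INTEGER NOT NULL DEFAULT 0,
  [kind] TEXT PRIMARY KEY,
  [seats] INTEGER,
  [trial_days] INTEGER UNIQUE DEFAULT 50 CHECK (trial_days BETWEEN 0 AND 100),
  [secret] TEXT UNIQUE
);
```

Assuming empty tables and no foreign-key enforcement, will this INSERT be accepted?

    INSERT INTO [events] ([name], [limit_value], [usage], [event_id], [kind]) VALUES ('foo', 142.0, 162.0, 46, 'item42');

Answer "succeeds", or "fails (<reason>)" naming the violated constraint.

NOT NULL columns: event_id is supplied; kind is supplied; name is supplied; usage is supplied.
CHECK constraints: 'foo' satisfies (length(name) <= 100).
No constraint is violated.

succeeds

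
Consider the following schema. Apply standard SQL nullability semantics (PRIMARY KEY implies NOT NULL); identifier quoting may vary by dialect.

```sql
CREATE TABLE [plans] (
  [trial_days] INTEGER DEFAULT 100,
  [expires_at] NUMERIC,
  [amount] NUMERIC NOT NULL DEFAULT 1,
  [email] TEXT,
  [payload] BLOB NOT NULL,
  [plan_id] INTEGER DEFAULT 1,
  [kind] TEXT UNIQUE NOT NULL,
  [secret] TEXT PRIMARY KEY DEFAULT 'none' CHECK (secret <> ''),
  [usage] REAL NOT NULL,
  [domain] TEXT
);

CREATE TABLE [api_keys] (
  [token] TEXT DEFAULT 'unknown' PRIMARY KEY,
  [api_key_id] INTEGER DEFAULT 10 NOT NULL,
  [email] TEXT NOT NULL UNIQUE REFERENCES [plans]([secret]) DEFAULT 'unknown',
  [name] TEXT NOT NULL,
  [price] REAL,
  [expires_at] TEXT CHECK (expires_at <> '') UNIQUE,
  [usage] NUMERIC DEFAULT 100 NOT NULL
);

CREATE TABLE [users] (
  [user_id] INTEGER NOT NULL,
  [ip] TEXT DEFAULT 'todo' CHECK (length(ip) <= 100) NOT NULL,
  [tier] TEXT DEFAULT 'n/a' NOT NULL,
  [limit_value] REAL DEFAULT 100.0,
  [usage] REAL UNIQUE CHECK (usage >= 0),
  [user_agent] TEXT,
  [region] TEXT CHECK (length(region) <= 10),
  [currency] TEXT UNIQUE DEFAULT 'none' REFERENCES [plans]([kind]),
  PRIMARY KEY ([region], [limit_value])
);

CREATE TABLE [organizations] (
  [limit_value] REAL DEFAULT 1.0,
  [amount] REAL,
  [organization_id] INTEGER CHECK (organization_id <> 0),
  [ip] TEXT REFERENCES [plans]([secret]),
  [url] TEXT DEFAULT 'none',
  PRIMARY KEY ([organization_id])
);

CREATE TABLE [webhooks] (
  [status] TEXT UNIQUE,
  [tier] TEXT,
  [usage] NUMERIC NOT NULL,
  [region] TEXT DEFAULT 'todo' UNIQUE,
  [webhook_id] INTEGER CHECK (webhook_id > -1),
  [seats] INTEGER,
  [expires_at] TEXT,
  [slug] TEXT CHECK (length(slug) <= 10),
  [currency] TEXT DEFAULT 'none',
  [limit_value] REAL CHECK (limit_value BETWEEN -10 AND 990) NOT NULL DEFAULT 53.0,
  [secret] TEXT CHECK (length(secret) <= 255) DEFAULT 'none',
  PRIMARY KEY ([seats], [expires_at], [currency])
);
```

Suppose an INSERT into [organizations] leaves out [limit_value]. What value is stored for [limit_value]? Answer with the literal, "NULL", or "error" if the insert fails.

limit_value has an explicit DEFAULT 1.0.
When the column is omitted from an INSERT, that default is used.

1.0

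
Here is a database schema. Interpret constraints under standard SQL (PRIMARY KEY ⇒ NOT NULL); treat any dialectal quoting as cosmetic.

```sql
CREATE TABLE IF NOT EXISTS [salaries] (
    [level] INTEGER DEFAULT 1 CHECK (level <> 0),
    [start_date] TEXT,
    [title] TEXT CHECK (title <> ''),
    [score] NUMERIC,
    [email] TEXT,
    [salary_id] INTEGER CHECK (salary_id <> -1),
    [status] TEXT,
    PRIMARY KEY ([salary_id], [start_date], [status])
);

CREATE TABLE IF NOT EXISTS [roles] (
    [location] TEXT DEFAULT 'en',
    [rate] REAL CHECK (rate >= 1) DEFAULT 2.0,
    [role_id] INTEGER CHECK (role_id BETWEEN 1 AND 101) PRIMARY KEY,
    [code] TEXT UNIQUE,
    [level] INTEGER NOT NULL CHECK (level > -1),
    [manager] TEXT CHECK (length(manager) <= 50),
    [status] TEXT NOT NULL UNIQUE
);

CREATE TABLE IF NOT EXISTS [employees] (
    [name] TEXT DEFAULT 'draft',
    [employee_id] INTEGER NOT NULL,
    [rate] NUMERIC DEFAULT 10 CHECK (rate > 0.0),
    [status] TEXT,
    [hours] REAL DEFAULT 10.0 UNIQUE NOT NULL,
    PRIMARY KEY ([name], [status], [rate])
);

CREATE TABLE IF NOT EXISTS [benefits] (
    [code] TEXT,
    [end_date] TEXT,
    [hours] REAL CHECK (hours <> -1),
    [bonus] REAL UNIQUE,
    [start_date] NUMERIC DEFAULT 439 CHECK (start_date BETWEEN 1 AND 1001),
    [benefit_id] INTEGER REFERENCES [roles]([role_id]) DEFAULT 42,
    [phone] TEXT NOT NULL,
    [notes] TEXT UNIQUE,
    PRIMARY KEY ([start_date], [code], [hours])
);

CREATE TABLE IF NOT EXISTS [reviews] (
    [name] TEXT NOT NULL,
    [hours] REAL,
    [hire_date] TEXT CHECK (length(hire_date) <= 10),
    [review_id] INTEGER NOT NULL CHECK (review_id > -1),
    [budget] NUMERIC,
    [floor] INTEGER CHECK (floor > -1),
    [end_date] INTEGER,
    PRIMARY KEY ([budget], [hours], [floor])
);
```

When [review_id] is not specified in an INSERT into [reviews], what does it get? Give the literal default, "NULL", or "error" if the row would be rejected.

error

review_id has no DEFAULT clause.
Omitting it would insert NULL, but it is declared NOT NULL, so the INSERT fails.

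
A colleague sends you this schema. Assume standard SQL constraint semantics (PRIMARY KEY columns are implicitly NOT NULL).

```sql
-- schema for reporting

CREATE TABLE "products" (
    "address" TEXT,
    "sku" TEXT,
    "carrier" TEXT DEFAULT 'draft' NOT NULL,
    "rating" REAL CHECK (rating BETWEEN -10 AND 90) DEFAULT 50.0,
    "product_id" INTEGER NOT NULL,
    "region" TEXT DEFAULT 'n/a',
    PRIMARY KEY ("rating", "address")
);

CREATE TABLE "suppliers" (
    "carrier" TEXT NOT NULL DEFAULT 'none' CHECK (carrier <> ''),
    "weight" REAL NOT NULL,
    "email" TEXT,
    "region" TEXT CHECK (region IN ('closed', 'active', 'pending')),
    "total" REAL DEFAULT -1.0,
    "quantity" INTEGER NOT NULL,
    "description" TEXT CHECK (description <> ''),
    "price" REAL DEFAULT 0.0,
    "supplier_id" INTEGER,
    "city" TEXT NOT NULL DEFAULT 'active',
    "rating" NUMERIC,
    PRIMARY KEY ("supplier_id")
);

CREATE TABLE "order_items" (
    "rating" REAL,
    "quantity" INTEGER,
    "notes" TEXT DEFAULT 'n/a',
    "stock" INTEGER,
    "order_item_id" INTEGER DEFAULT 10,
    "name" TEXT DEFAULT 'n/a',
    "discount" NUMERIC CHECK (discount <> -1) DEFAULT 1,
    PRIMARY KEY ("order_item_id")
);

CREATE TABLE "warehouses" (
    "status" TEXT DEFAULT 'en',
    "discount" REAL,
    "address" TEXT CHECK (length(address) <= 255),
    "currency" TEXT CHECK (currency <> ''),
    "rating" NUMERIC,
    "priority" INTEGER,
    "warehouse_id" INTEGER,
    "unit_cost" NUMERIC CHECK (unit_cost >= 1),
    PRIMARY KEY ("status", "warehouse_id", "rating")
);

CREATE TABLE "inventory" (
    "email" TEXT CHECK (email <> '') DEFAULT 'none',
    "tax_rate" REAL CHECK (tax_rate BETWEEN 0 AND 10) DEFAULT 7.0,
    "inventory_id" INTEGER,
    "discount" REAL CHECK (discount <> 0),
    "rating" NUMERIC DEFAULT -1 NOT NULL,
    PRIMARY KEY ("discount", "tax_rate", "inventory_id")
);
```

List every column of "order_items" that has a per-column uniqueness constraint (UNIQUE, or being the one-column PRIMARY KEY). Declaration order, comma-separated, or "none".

order_item_id

- rating: no UNIQUE or single-column PK constraint.
- quantity: no UNIQUE or single-column PK constraint.
- notes: no UNIQUE or single-column PK constraint.
- stock: no UNIQUE or single-column PK constraint.
- order_item_id: single-column PRIMARY KEY → unique.
- name: no UNIQUE or single-column PK constraint.
- discount: no UNIQUE or single-column PK constraint.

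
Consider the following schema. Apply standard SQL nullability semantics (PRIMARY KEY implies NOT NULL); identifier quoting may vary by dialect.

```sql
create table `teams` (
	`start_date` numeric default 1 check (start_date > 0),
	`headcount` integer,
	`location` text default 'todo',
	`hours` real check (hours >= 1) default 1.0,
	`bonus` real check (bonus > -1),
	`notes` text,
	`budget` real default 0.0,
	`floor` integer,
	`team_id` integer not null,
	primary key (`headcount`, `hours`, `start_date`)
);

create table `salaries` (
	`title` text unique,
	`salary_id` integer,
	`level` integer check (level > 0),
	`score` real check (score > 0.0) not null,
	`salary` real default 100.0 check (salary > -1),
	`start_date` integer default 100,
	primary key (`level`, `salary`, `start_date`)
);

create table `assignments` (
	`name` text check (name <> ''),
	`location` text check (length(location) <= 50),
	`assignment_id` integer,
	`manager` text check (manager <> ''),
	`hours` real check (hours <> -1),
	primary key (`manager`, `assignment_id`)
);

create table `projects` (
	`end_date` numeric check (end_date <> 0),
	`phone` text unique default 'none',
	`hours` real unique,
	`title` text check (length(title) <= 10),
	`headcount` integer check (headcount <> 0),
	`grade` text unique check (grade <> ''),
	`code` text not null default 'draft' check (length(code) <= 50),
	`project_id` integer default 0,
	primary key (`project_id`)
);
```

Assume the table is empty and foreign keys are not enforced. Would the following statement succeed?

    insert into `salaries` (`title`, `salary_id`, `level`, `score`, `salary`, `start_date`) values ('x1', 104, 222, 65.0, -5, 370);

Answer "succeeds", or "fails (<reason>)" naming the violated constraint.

fails (CHECK on salary)

The value -5 for salary violates CHECK (salary > -1).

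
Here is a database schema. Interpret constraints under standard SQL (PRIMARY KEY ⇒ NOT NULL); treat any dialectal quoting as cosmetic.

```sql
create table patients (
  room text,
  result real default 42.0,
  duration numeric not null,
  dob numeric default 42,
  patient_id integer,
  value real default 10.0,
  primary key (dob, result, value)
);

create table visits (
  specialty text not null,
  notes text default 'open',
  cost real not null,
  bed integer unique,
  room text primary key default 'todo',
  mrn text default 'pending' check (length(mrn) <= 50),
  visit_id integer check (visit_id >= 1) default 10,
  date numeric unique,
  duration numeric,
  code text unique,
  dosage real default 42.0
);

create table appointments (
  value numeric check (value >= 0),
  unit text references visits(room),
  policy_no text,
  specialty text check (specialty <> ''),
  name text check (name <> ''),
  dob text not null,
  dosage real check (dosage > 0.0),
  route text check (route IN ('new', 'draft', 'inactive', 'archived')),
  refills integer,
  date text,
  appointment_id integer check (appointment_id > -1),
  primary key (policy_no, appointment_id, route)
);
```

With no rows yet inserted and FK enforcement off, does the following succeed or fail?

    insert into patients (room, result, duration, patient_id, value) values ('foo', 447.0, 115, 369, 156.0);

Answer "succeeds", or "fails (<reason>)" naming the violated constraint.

NOT NULL columns: dob defaults to 42; duration is supplied; result is supplied; value is supplied.
No constraint is violated.

succeeds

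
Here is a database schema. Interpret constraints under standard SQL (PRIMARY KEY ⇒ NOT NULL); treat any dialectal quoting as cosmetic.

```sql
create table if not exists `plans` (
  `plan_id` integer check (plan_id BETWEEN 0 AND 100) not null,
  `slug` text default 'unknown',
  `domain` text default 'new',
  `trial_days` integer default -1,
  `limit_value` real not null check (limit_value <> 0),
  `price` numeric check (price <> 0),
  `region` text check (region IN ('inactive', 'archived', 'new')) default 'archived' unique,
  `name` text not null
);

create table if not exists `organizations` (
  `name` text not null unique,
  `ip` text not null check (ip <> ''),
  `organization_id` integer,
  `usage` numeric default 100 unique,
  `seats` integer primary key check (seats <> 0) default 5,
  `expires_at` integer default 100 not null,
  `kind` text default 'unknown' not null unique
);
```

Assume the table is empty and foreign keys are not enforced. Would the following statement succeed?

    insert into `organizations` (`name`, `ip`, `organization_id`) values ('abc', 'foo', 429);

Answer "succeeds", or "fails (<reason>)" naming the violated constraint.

succeeds

NOT NULL columns: expires_at defaults to 100; ip is supplied; kind defaults to 'unknown'; name is supplied; seats defaults to 5.
CHECK constraints: 'foo' satisfies (ip <> '').
No constraint is violated.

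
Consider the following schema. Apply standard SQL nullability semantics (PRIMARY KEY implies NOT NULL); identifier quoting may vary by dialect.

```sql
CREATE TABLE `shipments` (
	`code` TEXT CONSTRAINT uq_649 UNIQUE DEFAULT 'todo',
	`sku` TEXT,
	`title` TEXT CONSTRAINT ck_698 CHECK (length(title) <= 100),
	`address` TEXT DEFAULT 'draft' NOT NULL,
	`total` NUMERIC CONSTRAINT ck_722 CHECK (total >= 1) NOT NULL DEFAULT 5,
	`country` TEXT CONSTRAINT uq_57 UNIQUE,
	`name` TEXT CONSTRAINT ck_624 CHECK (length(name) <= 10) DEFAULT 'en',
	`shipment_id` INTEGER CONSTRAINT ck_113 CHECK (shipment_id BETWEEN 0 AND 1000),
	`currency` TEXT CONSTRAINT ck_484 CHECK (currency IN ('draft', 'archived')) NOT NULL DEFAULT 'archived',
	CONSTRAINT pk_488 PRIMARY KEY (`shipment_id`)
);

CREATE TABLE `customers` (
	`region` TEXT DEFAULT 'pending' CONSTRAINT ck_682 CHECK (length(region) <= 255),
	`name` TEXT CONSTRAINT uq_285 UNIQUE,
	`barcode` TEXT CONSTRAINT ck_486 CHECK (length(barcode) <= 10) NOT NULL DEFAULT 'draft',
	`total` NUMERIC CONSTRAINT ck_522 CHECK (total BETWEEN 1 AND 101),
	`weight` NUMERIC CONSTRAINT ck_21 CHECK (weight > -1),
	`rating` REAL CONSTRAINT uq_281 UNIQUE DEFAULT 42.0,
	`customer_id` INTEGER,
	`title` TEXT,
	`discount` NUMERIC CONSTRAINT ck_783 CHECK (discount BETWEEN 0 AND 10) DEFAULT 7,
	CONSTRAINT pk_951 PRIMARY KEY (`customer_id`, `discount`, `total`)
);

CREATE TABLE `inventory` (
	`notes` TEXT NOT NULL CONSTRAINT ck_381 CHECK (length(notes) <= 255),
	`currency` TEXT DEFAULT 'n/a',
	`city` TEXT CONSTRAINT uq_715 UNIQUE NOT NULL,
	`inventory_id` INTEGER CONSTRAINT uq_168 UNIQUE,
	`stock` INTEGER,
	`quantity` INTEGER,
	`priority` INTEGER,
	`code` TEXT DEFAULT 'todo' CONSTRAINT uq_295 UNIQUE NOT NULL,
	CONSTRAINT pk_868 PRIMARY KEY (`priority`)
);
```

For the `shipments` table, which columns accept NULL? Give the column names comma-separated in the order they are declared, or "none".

code, sku, title, country, name

- code: UNIQUE does not imply NOT NULL → nullable.
- sku: no NOT NULL constraint applies → nullable.
- title: CHECK does not forbid NULL (a CHECK constraint passes when its expression is NULL) → nullable.
- address: declared NOT NULL → not nullable.
- total: declared NOT NULL → not nullable.
- country: UNIQUE does not imply NOT NULL → nullable.
- name: CHECK does not forbid NULL (a CHECK constraint passes when its expression is NULL) → nullable.
- shipment_id: part of the PRIMARY KEY, which implies NOT NULL → not nullable.
- currency: declared NOT NULL → not nullable.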